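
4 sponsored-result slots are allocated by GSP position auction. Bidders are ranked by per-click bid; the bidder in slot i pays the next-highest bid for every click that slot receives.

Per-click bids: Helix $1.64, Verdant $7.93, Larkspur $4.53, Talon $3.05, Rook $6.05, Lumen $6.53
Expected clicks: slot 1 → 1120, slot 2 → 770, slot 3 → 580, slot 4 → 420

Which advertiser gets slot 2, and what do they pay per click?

Lumen; $6.05 per click

Ranked by bid: $7.93 (Verdant) > $6.53 (Lumen) > $6.05 (Rook) > $4.53 (Larkspur) > $3.05 (Talon) > …
Slot 2 goes to the second-ranked bidder, Lumen, who pays the next bid down: $6.05/click.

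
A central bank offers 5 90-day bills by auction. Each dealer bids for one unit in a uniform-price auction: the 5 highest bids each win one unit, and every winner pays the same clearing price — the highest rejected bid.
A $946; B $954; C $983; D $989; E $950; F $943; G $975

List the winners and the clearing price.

Bids ranked high→low: 989 (D), 983 (C), 975 (G), 954 (B), 950 (E), 946 (A), 943 (F)
Top 5: D, C, G, B, E.
Highest unsuccessful bid: $946 → clearing price.

D, C, G, B, E; each pays $946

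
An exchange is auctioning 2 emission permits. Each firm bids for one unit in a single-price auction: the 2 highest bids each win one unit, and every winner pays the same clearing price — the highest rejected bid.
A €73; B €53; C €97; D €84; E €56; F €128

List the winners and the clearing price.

Sorting: 128 (F), 97 (C), 84 (D), 73 (A), …
Winners (2 units): F, C.
Highest unsuccessful bid: €84 → clearing price.

F, C; each pays €84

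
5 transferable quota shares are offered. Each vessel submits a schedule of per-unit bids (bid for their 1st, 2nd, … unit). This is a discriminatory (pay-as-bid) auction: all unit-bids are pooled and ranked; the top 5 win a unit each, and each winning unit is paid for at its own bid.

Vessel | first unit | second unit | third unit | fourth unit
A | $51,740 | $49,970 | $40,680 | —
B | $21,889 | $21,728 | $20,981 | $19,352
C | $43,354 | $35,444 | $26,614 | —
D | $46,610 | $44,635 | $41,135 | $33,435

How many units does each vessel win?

A 2, C 1, D 2

All unit-bids, highest first — top 5: 51,740 (A-1), 49,970 (A-2), 46,610 (D-1), 44,635 (D-2), 43,354 (C-1)
Next rejected bid: $41,135 (not a price — pay-as-bid).
Allocation: A 2, C 1, D 2.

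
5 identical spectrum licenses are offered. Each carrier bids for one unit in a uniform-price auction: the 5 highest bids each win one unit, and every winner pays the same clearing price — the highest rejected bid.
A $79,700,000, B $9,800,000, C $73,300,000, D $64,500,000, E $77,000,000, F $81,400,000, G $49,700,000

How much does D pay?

D pays $49,700,000

Ordering the bids: 81,400,000 (F), 79,700,000 (A), 77,000,000 (E), 73,300,000 (C), 64,500,000 (D), 49,700,000 (G), 9,800,000 (B)
Winners (5 units): F, A, E, C, D.
Highest unsuccessful bid: $49,700,000 → clearing price.
D wins → pays $49,700,000.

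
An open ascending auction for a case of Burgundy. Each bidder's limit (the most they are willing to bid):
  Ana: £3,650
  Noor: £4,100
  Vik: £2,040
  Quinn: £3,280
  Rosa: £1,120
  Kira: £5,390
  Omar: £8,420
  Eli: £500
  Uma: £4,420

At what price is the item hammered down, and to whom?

Omar wins at £5,390

Limits in order: 8,420 (Omar) > 5,390 (Kira) > 4,420 (Uma) > 4,100 (Noor) > 3,650 (Ana) > 3,280 (Quinn) > …
Bidding ends when Kira exits at £5,390; Omar takes it.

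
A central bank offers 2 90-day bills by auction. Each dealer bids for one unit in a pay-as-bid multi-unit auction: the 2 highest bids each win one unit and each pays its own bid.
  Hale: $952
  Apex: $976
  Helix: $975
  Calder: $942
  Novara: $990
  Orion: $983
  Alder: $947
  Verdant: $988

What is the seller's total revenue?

Total revenue: $1,978

Ordering the bids: 990 (Novara), 988 (Verdant), 983 (Orion), 976 (Apex), …
The 2 highest are Novara, Verdant.
Total revenue = 990 + 988 = $1,978.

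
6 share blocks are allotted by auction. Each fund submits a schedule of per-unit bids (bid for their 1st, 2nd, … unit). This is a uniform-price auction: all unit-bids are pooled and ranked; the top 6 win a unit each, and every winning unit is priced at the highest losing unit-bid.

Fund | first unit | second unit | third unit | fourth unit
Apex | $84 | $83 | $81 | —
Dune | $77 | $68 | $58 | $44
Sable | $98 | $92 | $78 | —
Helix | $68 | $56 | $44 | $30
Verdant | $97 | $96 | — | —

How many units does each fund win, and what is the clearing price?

Merging the schedules and taking the best 6: 98 (Sable-1), 97 (Verdant-1), 96 (Verdant-2), 92 (Sable-2), 84 (Apex-1), 83 (Apex-2)
First bid not allocated: $81.
Allocation: Apex 2, Sable 2, Verdant 2.

Apex 2, Sable 2, Verdant 2; clearing price $81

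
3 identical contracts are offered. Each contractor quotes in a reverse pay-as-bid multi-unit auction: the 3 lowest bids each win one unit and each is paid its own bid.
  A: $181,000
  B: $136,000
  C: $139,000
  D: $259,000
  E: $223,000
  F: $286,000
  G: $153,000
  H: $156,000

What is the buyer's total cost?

Bids ranked low→high: 136,000 (B), 139,000 (C), 153,000 (G), 156,000 (H), 181,000 (A), …
Lowest 3: B, C, G.
Total cost = 136,000 + 139,000 + 153,000 = $428,000.

Total cost: $428,000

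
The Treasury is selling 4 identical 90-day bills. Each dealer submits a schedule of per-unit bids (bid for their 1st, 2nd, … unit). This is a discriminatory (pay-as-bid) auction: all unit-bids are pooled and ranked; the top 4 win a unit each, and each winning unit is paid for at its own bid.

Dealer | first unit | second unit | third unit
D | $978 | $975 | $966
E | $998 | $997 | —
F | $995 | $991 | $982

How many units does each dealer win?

Merging the schedules and taking the best 4: 998 (E-1), 997 (E-2), 995 (F-1), 991 (F-2)
Next rejected bid: $982 (not a price — pay-as-bid).
Allocation: E 2, F 2.

E 2, F 2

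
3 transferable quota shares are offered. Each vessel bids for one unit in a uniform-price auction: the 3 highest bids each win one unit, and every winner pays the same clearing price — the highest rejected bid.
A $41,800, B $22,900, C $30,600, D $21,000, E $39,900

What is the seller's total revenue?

Total revenue: $68,700

Sorting: 41,800 (A), 39,900 (E), 30,600 (C), 22,900 (B), 21,000 (D)
Winners (3 units): A, E, C.
First losing bid is B's $22,900, which sets the uniform price.
Total revenue = 3 × $22,900 = $68,700.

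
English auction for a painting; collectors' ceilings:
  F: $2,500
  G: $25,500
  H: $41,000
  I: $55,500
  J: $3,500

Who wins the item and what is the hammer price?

Sorting limits: 55,500 (I) > 41,000 (H) > 25,500 (G) > 3,500 (J) > 2,500 (F)
Once the price passes $41,000, only I is left; the hammer falls at H's limit of $41,000.

I wins at $41,000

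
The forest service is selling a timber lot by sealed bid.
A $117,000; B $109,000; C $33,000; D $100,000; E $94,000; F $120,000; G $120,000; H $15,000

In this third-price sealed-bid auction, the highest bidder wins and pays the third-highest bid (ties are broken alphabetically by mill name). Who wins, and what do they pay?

Bids ranked: 120,000 (F) > 120,000 (G) > 117,000 (A) > 109,000 (B) > 100,000 (D) > 94,000 (E) > …
Tie at $120,000 → F wins by tie-break.
F wins; payment is bid #3 in the ranking = $117,000.

F pays $117,000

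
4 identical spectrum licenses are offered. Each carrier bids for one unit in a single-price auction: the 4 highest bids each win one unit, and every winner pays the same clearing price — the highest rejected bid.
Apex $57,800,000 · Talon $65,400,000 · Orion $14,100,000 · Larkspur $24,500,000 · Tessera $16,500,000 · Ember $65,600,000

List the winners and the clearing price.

Sorting: 65,600,000 (Ember), 65,400,000 (Talon), 57,800,000 (Apex), 24,500,000 (Larkspur), 16,500,000 (Tessera), 14,100,000 (Orion)
Top 4: Ember, Talon, Apex, Larkspur.
First losing bid is Tessera's $16,500,000, which sets the uniform price.

Ember, Talon, Apex, Larkspur; each pays $16,500,000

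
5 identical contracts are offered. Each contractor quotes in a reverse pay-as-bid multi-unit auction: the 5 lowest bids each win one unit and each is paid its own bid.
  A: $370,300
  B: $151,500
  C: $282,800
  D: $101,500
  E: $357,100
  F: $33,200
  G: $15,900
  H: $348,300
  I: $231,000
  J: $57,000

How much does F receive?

Ordering the bids: 15,900 (G), 33,200 (F), 57,000 (J), 101,500 (D), 151,500 (B), 231,000 (I), 282,800 (C), …
The 5 lowest are G, F, J, D, B.
F wins → own bid $33,200.

F is paid $33,200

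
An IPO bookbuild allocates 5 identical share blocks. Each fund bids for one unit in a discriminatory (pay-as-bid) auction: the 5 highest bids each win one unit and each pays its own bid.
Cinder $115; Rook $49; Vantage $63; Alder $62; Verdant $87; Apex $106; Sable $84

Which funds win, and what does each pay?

Cinder $115, Apex $106, Verdant $87, Sable $84, Vantage $63

Ordering the bids: 115 (Cinder), 106 (Apex), 87 (Verdant), 84 (Sable), 63 (Vantage), 62 (Alder), 49 (Rook)
The 5 highest are Cinder, Apex, Verdant, Sable, Vantage.
Each winner pays its own bid: Cinder $115, Apex $106, Verdant $87, Sable $84, Vantage $63.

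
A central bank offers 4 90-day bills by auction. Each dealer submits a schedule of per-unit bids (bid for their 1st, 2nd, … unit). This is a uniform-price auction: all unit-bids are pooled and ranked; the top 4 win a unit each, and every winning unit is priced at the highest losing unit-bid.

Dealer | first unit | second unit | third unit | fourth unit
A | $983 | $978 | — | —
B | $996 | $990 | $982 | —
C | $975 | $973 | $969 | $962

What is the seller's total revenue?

Total revenue: $3,912

Pooled unit-bids ranked (top 4): 996 (B-1), 990 (B-2), 983 (A-1), 982 (B-3)
First bid not allocated: $978.
Allocation: A 1, B 3. Every unit priced at $978.
Revenue = 4 × 978 = $3,912.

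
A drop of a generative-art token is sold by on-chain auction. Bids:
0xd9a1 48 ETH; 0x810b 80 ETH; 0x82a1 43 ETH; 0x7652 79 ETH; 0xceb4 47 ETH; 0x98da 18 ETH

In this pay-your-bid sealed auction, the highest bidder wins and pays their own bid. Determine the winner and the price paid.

0x810b pays 80 ETH

Sorting bids: 80 (0x810b) > 79 (0x7652) > 48 (0xd9a1) > 47 (0xceb4) > 43 (0x82a1) > 18 (0x98da)
0x810b is highest → pays own bid, 80 ETH.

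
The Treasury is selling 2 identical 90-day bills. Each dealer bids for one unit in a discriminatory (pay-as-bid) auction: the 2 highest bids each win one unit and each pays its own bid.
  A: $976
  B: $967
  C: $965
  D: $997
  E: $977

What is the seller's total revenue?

Bids ranked high→low: 997 (D), 977 (E), 976 (A), 967 (B), …
The 2 highest are D, E.
Total revenue = 997 + 977 = $1,974.

Total revenue: $1,974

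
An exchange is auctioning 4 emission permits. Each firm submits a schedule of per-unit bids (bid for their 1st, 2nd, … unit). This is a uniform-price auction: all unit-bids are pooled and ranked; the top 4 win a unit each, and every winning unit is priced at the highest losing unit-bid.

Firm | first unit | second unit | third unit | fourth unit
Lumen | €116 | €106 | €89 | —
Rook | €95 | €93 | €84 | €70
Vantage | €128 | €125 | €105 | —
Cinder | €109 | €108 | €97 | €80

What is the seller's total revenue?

Total revenue: €432

All unit-bids, highest first — top 4: 128 (Vantage-1), 125 (Vantage-2), 116 (Lumen-1), 109 (Cinder-1)
First bid not allocated: €108.
Allocation: Cinder 1, Lumen 1, Vantage 2. Every unit priced at €108.
Revenue = 4 × 108 = €432.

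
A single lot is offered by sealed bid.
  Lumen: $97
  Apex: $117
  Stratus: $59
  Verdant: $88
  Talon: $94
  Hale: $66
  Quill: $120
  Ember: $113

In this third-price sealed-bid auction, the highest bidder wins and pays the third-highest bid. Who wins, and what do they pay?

Rule: the highest bidder wins and pays the third-highest bid.
Bids ranked: 120 (Quill) > 117 (Apex) > 113 (Ember) > 97 (Lumen) > 94 (Talon) > 88 (Verdant) > …
Quill is highest; pays the third-highest bid, $113.

Quill pays $113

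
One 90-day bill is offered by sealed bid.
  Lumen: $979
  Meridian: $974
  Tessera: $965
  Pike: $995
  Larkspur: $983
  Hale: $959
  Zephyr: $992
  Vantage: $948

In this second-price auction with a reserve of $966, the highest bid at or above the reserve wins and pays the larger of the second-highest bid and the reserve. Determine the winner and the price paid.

Bids ranked: 995 (Pike) > 992 (Zephyr) > 983 (Larkspur) > 979 (Lumen) > 974 (Meridian) > 965 (Tessera) > …
Highest eligible bid: Pike at $995.
max(second-highest $992, reserve $966) = $992; the reserve does not bind.

Pike pays $992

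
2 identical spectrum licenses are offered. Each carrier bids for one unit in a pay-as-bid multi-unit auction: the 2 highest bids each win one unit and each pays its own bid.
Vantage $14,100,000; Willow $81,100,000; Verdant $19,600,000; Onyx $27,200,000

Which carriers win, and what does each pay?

Ordering the bids: 81,100,000 (Willow), 27,200,000 (Onyx), 19,600,000 (Verdant), 14,100,000 (Vantage)
The 2 highest are Willow, Onyx.
Each winner pays its own bid: Willow $81,100,000, Onyx $27,200,000.

Willow $81,100,000, Onyx $27,200,000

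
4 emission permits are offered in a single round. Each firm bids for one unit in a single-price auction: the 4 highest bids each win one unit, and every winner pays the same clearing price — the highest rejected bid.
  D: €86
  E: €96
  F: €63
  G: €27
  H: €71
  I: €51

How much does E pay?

E pays €51

Sorting: 96 (E), 86 (D), 71 (H), 63 (F), 51 (I), 27 (G)
The 4 highest are E, D, H, F.
Clearing price = highest rejected bid = €51.
E wins → pays €51.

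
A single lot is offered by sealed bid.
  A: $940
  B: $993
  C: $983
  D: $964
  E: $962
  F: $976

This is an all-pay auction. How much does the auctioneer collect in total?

Total revenue: $5,818

Bids in order: 993 (B) > 983 (C) > 976 (F) > 964 (D) > 962 (E) > 940 (A)
B wins with the top bid; all bids are sunk regardless.
Every bidder forfeits their bid regardless of winning.
Revenue = 940 + 993 + 983 + 964 + 962 + 976 = $5,818.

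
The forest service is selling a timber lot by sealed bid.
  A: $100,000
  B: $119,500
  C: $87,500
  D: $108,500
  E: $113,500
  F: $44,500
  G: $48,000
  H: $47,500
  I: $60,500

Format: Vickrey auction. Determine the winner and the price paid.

B pays $113,500

Bids ranked: 119,500 (B) > 113,500 (E) > 108,500 (D) > 100,000 (A) > 87,500 (C) > 60,500 (I) > …
Second-price: B pays E's bid of $113,500.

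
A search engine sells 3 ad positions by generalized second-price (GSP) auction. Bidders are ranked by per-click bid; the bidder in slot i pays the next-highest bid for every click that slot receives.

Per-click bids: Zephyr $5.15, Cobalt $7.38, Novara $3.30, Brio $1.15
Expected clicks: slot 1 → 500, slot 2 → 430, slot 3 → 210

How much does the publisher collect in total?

Total revenue: $4235.50

Sorting advertisers: $7.38 (Cobalt) > $5.15 (Zephyr) > $3.30 (Novara) > $1.15 (Brio)
Slot 1: Cobalt pays $5.15 × 500 = $2575.00
Slot 2: Zephyr pays $3.30 × 430 = $1419.00
Slot 3: Novara pays $1.15 × 210 = $241.50
Total = $4235.50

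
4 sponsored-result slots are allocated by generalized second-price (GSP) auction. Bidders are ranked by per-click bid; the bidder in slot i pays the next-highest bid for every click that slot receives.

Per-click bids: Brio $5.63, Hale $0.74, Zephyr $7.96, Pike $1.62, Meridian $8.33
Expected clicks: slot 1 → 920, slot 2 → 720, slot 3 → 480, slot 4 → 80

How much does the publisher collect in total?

Ranked by bid: $8.33 (Meridian) > $7.96 (Zephyr) > $5.63 (Brio) > $1.62 (Pike) > $0.74 (Hale)
Slot 1: Meridian pays $7.96 × 920 = $7323.20
Slot 2: Zephyr pays $5.63 × 720 = $4053.60
Slot 3: Brio pays $1.62 × 480 = $777.60
Slot 4: Pike pays $0.74 × 80 = $59.20
Total = $12213.60

Total revenue: $12213.60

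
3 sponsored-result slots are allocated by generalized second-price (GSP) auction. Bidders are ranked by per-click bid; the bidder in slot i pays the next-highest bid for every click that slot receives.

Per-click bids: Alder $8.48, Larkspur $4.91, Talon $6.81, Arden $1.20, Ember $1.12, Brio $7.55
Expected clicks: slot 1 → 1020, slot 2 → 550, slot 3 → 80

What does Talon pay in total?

Per-click bids in order: $8.48 (Alder) > $7.55 (Brio) > $6.81 (Talon) > $4.91 (Larkspur) > …
Talon holds slot 3 → pays next bid $4.91 × 80 clicks = $392.80.

Talon pays $392.80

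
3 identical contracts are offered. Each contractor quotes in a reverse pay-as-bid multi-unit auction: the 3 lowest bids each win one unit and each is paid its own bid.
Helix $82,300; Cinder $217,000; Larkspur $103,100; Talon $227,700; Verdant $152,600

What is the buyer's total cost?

Total cost: $338,000

Ordering the bids: 82,300 (Helix), 103,100 (Larkspur), 152,600 (Verdant), 217,000 (Cinder), 227,700 (Talon)
Lowest 3: Helix, Larkspur, Verdant.
Total cost = 82,300 + 103,100 + 152,600 = $338,000.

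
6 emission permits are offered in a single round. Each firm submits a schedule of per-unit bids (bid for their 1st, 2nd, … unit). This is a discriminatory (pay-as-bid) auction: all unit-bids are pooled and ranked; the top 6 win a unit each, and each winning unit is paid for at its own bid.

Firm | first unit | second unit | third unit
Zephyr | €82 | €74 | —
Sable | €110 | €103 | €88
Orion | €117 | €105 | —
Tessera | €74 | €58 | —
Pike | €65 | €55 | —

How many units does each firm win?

Orion 2, Sable 3, Zephyr 1

Merging the schedules and taking the best 6: 117 (Orion-1), 110 (Sable-1), 105 (Orion-2), 103 (Sable-2), 88 (Sable-3), 82 (Zephyr-1)
Next rejected bid: €74 (not a price — pay-as-bid).
Allocation: Orion 2, Sable 3, Zephyr 1.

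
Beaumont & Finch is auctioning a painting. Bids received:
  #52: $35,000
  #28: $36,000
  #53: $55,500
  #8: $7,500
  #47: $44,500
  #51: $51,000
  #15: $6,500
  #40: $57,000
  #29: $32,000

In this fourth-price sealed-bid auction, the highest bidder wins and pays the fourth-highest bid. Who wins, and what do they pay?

#40 pays $44,500

Fourth-price sealed-bid auction: the highest bidder wins and pays the fourth-highest bid.
Sorting bids: 57,000 (#40) > 55,500 (#53) > 51,000 (#51) > 44,500 (#47) > 36,000 (#28) > 35,000 (#52) > …
#40 wins; payment is bid #4 in the ranking = $44,500.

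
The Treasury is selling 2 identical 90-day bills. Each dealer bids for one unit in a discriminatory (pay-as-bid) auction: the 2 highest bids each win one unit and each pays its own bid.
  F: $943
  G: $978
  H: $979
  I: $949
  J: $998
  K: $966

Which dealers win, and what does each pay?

Bids ranked high→low: 998 (J), 979 (H), 978 (G), 966 (K), …
The 2 highest are J, H.
Each winner pays its own bid: J $998, H $979.

J $998, H $979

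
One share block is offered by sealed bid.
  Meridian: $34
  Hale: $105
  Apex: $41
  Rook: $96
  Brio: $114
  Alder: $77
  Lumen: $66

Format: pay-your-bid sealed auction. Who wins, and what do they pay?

Brio pays $114

Bids ranked: 114 (Brio) > 105 (Hale) > 96 (Rook) > 77 (Alder) > 66 (Lumen) > 41 (Apex) > …
First-price: Brio pays what they bid, $114.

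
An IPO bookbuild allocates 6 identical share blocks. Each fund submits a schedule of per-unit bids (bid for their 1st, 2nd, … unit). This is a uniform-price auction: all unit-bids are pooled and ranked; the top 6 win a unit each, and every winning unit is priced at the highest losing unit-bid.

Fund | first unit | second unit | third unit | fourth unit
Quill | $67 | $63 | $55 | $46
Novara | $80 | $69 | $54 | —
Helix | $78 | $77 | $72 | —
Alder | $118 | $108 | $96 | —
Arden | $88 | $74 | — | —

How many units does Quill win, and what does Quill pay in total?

Quill: 0 units, pays $0

Merging the schedules and taking the best 6: 118 (Alder-1), 108 (Alder-2), 96 (Alder-3), 88 (Arden-1), 80 (Novara-1), 78 (Helix-1)
Highest rejected unit-bid = $77.
Quill wins 0 unit(s) at $77 each.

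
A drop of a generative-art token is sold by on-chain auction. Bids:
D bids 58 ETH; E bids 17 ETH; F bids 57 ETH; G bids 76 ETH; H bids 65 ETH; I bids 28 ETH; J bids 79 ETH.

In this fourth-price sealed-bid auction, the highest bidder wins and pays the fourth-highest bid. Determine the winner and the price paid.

J pays 58 ETH

Bids ranked: 79 (J) > 76 (G) > 65 (H) > 58 (D) > 57 (F) > 28 (I) > …
J wins; payment is bid #4 in the ranking = 58 ETH.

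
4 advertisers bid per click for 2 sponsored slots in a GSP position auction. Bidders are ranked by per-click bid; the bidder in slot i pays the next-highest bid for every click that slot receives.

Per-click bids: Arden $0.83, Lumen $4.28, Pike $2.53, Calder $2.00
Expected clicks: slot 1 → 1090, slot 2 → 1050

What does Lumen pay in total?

Ranked by bid: $4.28 (Lumen) > $2.53 (Pike) > $2.00 (Calder) > …
Lumen holds slot 1 → pays next bid $2.53 × 1090 clicks = $2757.70.

Lumen pays $2757.70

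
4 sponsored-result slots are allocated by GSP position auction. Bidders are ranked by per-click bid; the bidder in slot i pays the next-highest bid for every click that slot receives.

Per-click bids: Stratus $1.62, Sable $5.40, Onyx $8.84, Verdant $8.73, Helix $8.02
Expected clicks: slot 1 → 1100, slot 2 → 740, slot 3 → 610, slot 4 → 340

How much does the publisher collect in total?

Per-click bids in order: $8.84 (Onyx) > $8.73 (Verdant) > $8.02 (Helix) > $5.40 (Sable) > $1.62 (Stratus)
Slot 1: Onyx pays $8.73 × 1100 = $9603.00
Slot 2: Verdant pays $8.02 × 740 = $5934.80
Slot 3: Helix pays $5.40 × 610 = $3294.00
Slot 4: Sable pays $1.62 × 340 = $550.80
Total = $19382.60

Total revenue: $19382.60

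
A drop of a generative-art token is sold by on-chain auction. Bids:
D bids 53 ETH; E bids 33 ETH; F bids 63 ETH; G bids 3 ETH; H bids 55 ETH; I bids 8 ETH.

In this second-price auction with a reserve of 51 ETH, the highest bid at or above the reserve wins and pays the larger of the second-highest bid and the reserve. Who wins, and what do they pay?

F pays 55 ETH

Rule: the highest bid at or above the reserve wins and pays the larger of the second-highest bid and the reserve.
Sorting bids: 63 (F) > 55 (H) > 53 (D) > 33 (E) > 8 (I) > 3 (G)
F has the top bid at or above the reserve (63 ETH).
max(second-highest 55 ETH, reserve 51 ETH) = 55 ETH; the reserve does not bind.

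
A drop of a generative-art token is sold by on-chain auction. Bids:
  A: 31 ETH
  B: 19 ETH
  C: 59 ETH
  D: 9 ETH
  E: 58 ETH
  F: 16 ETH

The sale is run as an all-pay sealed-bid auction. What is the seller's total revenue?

Total revenue: 192 ETH

Sorting bids: 59 (C) > 58 (E) > 31 (A) > 19 (B) > 16 (F) > 9 (D)
C wins with the top bid; all bids are sunk regardless.
Every bidder forfeits their bid regardless of winning.
Revenue = 31 + 19 + 59 + 9 + 58 + 16 = 192 ETH.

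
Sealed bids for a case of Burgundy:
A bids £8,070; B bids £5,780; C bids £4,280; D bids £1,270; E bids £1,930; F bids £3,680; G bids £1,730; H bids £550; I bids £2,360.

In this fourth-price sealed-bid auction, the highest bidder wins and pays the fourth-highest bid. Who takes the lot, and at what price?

A pays £3,680

Fourth-price sealed-bid auction: the highest bidder wins and pays the fourth-highest bid.
Bids ranked: 8,070 (A) > 5,780 (B) > 4,280 (C) > 3,680 (F) > 2,360 (I) > 1,930 (E) > …
A is highest; pays the fourth-highest bid, £3,680.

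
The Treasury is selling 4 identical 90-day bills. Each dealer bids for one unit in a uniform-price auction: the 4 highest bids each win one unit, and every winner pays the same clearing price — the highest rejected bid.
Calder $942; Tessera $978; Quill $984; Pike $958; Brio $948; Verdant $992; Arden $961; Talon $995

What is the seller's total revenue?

Sorting: 995 (Talon), 992 (Verdant), 984 (Quill), 978 (Tessera), 961 (Arden), 958 (Pike), …
Top 4: Talon, Verdant, Quill, Tessera.
First losing bid is Arden's $961, which sets the uniform price.
Total revenue = 4 × $961 = $3,844.

Total revenue: $3,844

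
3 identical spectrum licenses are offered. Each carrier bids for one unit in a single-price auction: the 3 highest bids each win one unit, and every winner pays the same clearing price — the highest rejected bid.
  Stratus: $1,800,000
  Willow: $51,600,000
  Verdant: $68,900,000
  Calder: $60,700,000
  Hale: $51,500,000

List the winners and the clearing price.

Ordering the bids: 68,900,000 (Verdant), 60,700,000 (Calder), 51,600,000 (Willow), 51,500,000 (Hale), 1,800,000 (Stratus)
Top 3: Verdant, Calder, Willow.
Highest unsuccessful bid: $51,500,000 → clearing price.

Verdant, Calder, Willow; each pays $51,500,000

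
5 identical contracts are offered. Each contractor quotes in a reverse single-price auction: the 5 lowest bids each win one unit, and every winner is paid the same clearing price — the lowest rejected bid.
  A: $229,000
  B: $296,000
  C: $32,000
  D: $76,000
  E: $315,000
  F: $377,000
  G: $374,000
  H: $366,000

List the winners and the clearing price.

C, D, A, B, E; each is paid $366,000

Sorting: 32,000 (C), 76,000 (D), 229,000 (A), 296,000 (B), 315,000 (E), 366,000 (H), 374,000 (G), …
The 5 lowest are C, D, A, B, E.
Lowest unsuccessful bid: $366,000 → clearing price.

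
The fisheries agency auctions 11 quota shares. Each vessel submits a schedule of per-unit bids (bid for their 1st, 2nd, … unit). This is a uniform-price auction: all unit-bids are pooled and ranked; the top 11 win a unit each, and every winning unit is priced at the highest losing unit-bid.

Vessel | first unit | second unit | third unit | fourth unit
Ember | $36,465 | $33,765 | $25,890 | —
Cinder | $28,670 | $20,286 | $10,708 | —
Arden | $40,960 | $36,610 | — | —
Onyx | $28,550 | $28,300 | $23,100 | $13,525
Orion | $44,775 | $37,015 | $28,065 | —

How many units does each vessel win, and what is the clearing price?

All unit-bids, highest first — top 11: 44,775 (Orion-1), 40,960 (Arden-1), 37,015 (Orion-2), 36,610 (Arden-2), 36,465 (Ember-1), 33,765 (Ember-2), 28,670 (Cinder-1), 28,550 (Onyx-1), 28,300 (Onyx-2), 28,065 (Orion-3), 25,890 (Ember-3)
First bid not allocated: $23,100.
Allocation: Arden 2, Cinder 1, Ember 3, Onyx 2, Orion 3.

Arden 2, Cinder 1, Ember 3, Onyx 2, Orion 3; clearing price $23,100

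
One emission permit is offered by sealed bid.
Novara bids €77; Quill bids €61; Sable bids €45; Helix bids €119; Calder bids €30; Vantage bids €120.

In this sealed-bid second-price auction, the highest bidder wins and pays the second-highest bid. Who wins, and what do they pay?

Sorting bids: 120 (Vantage) > 119 (Helix) > 77 (Novara) > 61 (Quill) > 45 (Sable) > 30 (Calder)
Vantage wins with the highest bid; price is set by the runner-up at €119.

Vantage pays €119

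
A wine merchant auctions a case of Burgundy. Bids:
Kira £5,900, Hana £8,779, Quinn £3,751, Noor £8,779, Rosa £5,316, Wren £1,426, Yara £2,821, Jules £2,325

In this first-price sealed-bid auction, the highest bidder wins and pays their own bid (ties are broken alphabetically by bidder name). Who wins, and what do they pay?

Bids in order: 8,779 (Hana) > 8,779 (Noor) > 5,900 (Kira) > 5,316 (Rosa) > 3,751 (Quinn) > 2,821 (Yara) > …
Hana and Noor tie at £8,779; tie-break gives it to Hana.
Hana is highest → pays own bid, £8,779.

Hana pays £8,779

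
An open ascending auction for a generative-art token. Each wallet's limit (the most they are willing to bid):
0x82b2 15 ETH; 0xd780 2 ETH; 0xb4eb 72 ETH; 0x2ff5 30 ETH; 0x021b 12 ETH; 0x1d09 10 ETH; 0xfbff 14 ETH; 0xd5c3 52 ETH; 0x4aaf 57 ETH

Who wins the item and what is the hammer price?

Limits in order: 72 (0xb4eb) > 57 (0x4aaf) > 52 (0xd5c3) > 30 (0x2ff5) > 15 (0x82b2) > 14 (0xfbff) > …
Once the price passes 57 ETH, only 0xb4eb is left; the hammer falls at 0x4aaf's limit of 57 ETH.

0xb4eb wins at 57 ETH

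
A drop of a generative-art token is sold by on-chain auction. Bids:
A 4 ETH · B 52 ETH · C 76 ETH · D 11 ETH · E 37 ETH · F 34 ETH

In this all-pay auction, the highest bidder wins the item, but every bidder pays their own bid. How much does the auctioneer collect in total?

All-pay auction: the highest bidder wins the item, but every bidder pays their own bid.
Sorting bids: 76 (C) > 52 (B) > 37 (E) > 34 (F) > 11 (D) > 4 (A)
C wins with the top bid; all bids are sunk regardless.
Every bidder forfeits their bid regardless of winning.
Revenue = 4 + 52 + 76 + 11 + 37 + 34 = 214 ETH.

Total revenue: 214 ETH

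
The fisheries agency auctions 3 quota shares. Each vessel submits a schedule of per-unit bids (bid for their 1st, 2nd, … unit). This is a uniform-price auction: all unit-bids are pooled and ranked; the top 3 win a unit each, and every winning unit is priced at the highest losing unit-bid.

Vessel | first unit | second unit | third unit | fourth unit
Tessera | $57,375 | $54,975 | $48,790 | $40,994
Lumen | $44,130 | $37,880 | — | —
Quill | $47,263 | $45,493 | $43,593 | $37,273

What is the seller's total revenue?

Merging the schedules and taking the best 3: 57,375 (Tessera-1), 54,975 (Tessera-2), 48,790 (Tessera-3)
Highest rejected unit-bid = $47,263.
Allocation: Tessera 3. Every unit priced at $47,263.
Revenue = 3 × 47,263 = $141,789.

Total revenue: $141,789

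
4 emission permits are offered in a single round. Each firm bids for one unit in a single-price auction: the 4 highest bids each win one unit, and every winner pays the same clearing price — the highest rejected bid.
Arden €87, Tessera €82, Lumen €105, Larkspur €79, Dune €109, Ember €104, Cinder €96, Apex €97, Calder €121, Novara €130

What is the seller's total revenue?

Sorting: 130 (Novara), 121 (Calder), 109 (Dune), 105 (Lumen), 104 (Ember), 97 (Apex), …
Top 4: Novara, Calder, Dune, Lumen.
First losing bid is Ember's €104, which sets the uniform price.
Total revenue = 4 × €104 = €416.

Total revenue: €416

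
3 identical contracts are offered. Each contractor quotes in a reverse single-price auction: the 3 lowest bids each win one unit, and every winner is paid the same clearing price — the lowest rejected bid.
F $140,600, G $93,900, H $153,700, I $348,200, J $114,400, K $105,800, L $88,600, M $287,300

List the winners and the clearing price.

L, G, K; each is paid $114,400

Sorting: 88,600 (L), 93,900 (G), 105,800 (K), 114,400 (J), 140,600 (F), …
Winners (3 units): L, G, K.
Lowest unsuccessful bid: $114,400 → clearing price.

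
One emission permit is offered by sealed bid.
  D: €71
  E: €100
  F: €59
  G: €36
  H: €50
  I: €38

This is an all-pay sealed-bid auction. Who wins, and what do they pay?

E pays €100

All-pay sealed-bid auction: the highest bidder wins the item, but every bidder pays their own bid.
Bids in order: 100 (E) > 71 (D) > 59 (F) > 50 (H) > 38 (I) > 36 (G)
E is highest and takes the item; every bidder forfeits their bid.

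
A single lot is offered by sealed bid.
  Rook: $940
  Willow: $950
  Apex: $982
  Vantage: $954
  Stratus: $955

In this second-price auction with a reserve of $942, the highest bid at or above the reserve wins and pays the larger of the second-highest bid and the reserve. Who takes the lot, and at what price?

Second-price auction with a reserve of $942: the highest bid at or above the reserve wins and pays the larger of the second-highest bid and the reserve.
Sorting bids: 982 (Apex) > 955 (Stratus) > 954 (Vantage) > 950 (Willow) > 940 (Rook)
Highest eligible bid: Apex at $982.
max(second-highest $955, reserve $942) = $955; the reserve does not bind.

Apex pays $955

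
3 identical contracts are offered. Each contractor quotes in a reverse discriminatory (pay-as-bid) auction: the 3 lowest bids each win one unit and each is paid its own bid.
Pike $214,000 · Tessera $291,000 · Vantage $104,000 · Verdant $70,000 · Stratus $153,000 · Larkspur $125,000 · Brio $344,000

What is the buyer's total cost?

Bids ranked low→high: 70,000 (Verdant), 104,000 (Vantage), 125,000 (Larkspur), 153,000 (Stratus), 214,000 (Pike), …
The 3 lowest are Verdant, Vantage, Larkspur.
Total cost = 70,000 + 104,000 + 125,000 = $299,000.

Total cost: $299,000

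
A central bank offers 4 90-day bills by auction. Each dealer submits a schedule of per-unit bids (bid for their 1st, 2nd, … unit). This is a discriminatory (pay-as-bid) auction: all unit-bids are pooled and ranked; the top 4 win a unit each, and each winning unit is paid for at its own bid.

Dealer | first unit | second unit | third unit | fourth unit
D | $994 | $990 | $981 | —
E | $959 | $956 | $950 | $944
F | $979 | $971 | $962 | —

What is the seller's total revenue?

Total revenue: $3,944

All unit-bids, highest first — top 4: 994 (D-1), 990 (D-2), 981 (D-3), 979 (F-1)
Next rejected bid: $971 (not a price — pay-as-bid).
Each winning unit pays its own bid.
Revenue = 994 + 990 + 981 + 979 = $3,944.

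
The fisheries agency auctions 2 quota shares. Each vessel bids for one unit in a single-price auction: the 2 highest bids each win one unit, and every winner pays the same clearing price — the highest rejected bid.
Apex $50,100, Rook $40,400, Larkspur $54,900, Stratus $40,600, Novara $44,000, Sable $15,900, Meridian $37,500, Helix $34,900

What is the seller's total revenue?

Total revenue: $88,000

Sorting: 54,900 (Larkspur), 50,100 (Apex), 44,000 (Novara), 40,600 (Stratus), …
Winners (2 units): Larkspur, Apex.
Clearing price = highest rejected bid = $44,000.
Total revenue = 2 × $44,000 = $88,000.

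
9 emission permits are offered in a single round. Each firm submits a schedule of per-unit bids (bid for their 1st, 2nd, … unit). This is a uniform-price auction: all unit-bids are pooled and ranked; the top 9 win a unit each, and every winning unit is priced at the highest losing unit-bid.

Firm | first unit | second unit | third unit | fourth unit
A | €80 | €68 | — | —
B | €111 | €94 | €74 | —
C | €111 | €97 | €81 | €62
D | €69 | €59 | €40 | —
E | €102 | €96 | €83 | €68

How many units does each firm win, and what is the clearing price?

A 1, B 2, C 3, E 3; clearing price €74

All unit-bids, highest first — top 9: 111 (B-1), 111 (C-1), 102 (E-1), 97 (C-2), 96 (E-2), 94 (B-2), 83 (E-3), 81 (C-3), 80 (A-1)
The (k+1)-th unit-bid is €74.
Allocation: A 1, B 2, C 3, E 3.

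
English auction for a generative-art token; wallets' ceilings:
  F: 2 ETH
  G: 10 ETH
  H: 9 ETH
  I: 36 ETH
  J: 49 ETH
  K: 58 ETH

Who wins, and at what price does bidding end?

Limits in order: 58 (K) > 49 (J) > 36 (I) > 10 (G) > 9 (H) > 2 (F)
Bidding ends when J exits at 49 ETH; K takes it.

K wins at 49 ETH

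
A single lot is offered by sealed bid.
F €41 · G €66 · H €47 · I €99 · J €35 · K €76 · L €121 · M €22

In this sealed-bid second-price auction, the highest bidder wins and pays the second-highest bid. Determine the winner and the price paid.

Bids in order: 121 (L) > 99 (I) > 76 (K) > 66 (G) > 47 (H) > 41 (F) > …
Second-price: L pays I's bid of €99.

L pays €99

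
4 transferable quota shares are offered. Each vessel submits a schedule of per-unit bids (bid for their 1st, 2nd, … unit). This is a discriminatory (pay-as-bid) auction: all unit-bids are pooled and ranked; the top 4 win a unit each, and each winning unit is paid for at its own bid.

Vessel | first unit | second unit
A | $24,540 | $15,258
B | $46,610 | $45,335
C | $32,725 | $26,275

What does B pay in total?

Merging the schedules and taking the best 4: 46,610 (B-1), 45,335 (B-2), 32,725 (C-1), 26,275 (C-2)
Next rejected bid: $24,540 (not a price — pay-as-bid).
B's winning unit-bids: 46,610 + 45,335 = $91,945.

B pays $91,945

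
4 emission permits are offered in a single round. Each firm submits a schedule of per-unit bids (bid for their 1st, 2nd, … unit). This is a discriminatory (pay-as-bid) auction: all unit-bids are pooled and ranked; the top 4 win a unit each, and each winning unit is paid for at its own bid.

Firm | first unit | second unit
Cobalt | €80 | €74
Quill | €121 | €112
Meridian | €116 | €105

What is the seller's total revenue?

All unit-bids, highest first — top 4: 121 (Quill-1), 116 (Meridian-1), 112 (Quill-2), 105 (Meridian-2)
Next rejected bid: €80 (not a price — pay-as-bid).
Each winning unit pays its own bid.
Revenue = 121 + 116 + 112 + 105 = €454.

Total revenue: €454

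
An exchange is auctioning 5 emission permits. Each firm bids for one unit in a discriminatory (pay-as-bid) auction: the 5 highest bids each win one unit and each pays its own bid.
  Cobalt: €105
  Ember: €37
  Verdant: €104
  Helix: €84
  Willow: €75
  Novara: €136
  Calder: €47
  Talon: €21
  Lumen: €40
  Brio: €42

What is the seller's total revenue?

Total revenue: €504

Sorting: 136 (Novara), 105 (Cobalt), 104 (Verdant), 84 (Helix), 75 (Willow), 47 (Calder), 42 (Brio), …
The 5 highest are Novara, Cobalt, Verdant, Helix, Willow.
Total revenue = 136 + 105 + 104 + 84 + 75 = €504.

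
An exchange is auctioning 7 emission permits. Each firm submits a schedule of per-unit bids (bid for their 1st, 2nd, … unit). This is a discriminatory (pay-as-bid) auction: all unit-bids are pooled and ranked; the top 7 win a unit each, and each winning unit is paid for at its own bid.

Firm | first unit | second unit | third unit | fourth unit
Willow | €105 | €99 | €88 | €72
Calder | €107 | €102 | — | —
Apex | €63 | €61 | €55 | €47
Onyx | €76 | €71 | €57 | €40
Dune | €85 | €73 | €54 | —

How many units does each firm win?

Calder 2, Dune 1, Onyx 1, Willow 3

All unit-bids, highest first — top 7: 107 (Calder-1), 105 (Willow-1), 102 (Calder-2), 99 (Willow-2), 88 (Willow-3), 85 (Dune-1), 76 (Onyx-1)
Next rejected bid: €73 (not a price — pay-as-bid).
Allocation: Calder 2, Dune 1, Onyx 1, Willow 3.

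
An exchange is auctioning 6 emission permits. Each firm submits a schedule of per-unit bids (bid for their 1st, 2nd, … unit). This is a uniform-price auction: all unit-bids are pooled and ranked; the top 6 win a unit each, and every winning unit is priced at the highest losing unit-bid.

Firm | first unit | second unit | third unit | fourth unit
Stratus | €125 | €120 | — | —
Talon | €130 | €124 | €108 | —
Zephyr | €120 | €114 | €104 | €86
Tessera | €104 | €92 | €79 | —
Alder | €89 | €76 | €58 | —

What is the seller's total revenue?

Total revenue: €648

Merging the schedules and taking the best 6: 130 (Talon-1), 125 (Stratus-1), 124 (Talon-2), 120 (Stratus-2), 120 (Zephyr-1), 114 (Zephyr-2)
The (k+1)-th unit-bid is €108.
Allocation: Stratus 2, Talon 2, Zephyr 2. Every unit priced at €108.
Revenue = 6 × 108 = €648.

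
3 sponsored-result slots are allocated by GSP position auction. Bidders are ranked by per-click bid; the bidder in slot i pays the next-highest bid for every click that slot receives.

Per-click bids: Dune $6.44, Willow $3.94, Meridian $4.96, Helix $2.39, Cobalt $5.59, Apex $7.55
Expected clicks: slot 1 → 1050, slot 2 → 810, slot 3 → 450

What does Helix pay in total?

Helix pays $0.00

Per-click bids in order: $7.55 (Apex) > $6.44 (Dune) > $5.59 (Cobalt) > $4.96 (Meridian) > …
Helix ranks below slot 3 → no slot, pays nothing.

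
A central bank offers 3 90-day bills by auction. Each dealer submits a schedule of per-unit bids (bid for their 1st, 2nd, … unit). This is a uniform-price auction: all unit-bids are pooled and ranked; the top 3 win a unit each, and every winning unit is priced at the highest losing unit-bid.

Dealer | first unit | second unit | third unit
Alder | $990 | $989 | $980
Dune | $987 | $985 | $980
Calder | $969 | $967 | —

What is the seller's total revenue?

Total revenue: $2,955

All unit-bids, highest first — top 3: 990 (Alder-1), 989 (Alder-2), 987 (Dune-1)
First bid not allocated: $985.
Allocation: Alder 2, Dune 1. Every unit priced at $985.
Revenue = 3 × 985 = $2,955.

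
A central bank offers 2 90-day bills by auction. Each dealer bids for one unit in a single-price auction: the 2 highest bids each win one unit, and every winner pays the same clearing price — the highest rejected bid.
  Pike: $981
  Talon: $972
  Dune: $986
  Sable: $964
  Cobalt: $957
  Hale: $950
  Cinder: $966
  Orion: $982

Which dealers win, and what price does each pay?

Dune, Orion; each pays $981

Bids ranked high→low: 986 (Dune), 982 (Orion), 981 (Pike), 972 (Talon), …
The 2 highest are Dune, Orion.
First losing bid is Pike's $981, which sets the uniform price.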